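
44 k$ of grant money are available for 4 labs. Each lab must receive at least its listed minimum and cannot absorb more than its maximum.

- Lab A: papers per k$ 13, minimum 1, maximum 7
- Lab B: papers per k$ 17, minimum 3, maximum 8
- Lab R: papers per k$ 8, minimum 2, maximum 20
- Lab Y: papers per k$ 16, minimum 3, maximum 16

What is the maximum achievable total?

Meeting every minimum uses 1+3+2+3 = 9 k$, leaving 35.
Highest papers per k$ first: Lab B 17 > Lab Y 16 > Lab A 13 > Lab R 8.
Give Lab B 5 more to hit its cap of 8 → 30 left.
Give Lab Y 13 more to hit its cap of 16 → 17 left.
Lab A: +6 to 7 (cap) → 11 left.
Lab R: +11 (room for 18) → 13. Pool exhausted.
Total = 13×7 + 17×8 + 8×13 + 16×16 = 587.

587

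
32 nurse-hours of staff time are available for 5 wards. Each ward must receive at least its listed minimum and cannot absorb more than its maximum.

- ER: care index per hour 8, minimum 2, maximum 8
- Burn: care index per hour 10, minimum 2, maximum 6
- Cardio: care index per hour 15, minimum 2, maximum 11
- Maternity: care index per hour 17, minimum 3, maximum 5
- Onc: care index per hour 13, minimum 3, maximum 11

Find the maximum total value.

Meeting every minimum uses 2+2+2+3+3 = 12 nurse-hours, leaving 20.
Rank by care index per hour: Maternity 17 > Cardio 15 > Onc 13 > Burn 10 > ER 8.
Maternity: +2 to 5 (cap) — 18 left.
Cardio: +9 to 11 (cap) — 9 left.
Onc: +8 to 11 (cap) — 1 left.
Burn: +1 (room for 4) → 3. Pool exhausted.
Total = 8×2 + 10×3 + 15×11 + 17×5 + 13×11 = 439.

439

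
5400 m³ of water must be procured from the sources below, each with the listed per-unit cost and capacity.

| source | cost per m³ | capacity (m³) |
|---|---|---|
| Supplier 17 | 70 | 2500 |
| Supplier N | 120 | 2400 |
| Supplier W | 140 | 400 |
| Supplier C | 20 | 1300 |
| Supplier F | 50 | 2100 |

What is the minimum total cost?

Cheapest first:
Supplier C at 20: take all 1300 m³ → 4100 still needed.
Supplier F (50): use full 2100 → 2000 m³ to go.
Supplier 17 (70): take the remaining 2000 → done.
Supplier N, Supplier W: unused.
Cost = 1300×20 + 2100×50 + 2000×70 = 271000.

271000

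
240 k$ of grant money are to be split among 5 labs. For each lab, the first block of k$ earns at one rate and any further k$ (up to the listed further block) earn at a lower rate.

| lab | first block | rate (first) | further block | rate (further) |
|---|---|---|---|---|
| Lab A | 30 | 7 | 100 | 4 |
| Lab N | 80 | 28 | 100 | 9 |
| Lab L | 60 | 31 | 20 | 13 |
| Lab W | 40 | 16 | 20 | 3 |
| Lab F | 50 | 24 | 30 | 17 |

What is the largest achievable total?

6130

Rank every tier by rate: Lab L/tier1 31 > Lab N/tier1 28 > Lab F/tier1 24 > Lab F/tier2 17 > Lab W/tier1 16 > Lab L/tier2 13 > Lab N/tier2 9 > Lab A/tier1 7 > Lab A/tier2 4 > Lab W/tier2 3.
Lab L/tier1 (31): +60 — 180 left.
Lab N tier1 at 28: fill all 80 — 100 left.
Lab F/tier1 (24): +50 — 50 left.
Lab F/tier2 (17): +30 — 20 left.
Lab W tier1 at 16: only 20 left, fill 20.
Total = 31×60 + 28×80 + 24×50 + 17×30 + 16×20 = 6130.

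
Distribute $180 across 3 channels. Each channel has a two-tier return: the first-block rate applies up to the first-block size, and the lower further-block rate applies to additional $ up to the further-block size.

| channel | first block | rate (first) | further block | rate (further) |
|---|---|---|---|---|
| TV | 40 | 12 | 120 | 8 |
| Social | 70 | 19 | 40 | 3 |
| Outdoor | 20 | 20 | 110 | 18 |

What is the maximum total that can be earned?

3350

Order all 6 blocks by rate: Outdoor/first 20 > Social/first 19 > Outdoor/second 18 > TV/first 12 > TV/second 8 > Social/second 3.
Outdoor/first (20): +20 ; 160 left.
Social/first (19): +70 ; 90 left.
90 remain; put them into Outdoor second at 18.
Total = 20×20 + 19×70 + 18×90 = 3350.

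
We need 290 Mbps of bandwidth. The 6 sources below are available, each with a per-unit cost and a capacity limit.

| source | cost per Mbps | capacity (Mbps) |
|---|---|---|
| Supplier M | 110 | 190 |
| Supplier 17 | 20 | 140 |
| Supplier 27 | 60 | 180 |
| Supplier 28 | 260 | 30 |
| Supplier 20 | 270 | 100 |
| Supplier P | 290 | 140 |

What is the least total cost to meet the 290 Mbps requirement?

11800

Cheapest first:
Supplier 17 at 20: take all 140 Mbps — 150 still needed.
Supplier 27 (60): take the remaining 150 — done.
Supplier M, Supplier 28, Supplier 20, Supplier P: unused.
Cost = 140×20 + 150×60 = 11800.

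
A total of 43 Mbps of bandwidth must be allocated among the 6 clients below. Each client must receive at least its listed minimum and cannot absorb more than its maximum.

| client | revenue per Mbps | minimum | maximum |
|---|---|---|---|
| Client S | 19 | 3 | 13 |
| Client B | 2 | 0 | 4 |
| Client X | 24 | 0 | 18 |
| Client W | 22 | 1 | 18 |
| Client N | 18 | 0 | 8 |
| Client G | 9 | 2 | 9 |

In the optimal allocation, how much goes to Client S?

Meeting every minimum uses 3+0+0+1+0+2 = 6 Mbps, leaving 37.
Highest revenue per Mbps first: Client X 24 > Client W 22 > Client S 19 > Client N 18 > Client G 9 > Client B 2.
Give Client X 18 more to hit its cap of 18 — 19 left.
Client W: +17 to 18 (cap) — 2 left.
Only 2 left; Client S takes them to reach 5.

5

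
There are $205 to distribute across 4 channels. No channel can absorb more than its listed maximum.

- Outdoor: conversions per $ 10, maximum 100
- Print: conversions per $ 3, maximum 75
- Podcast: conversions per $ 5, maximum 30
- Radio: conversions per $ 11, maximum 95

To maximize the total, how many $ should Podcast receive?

10

Order the channels by conversions per $: Radio 11 > Outdoor 10 > Podcast 5 > Print 3.
Give Radio 95 to hit its cap of 95 ; 110 left.
Give Outdoor 100 to hit its cap of 100 ; 10 left.
Only 10 left; Podcast takes them to reach 10.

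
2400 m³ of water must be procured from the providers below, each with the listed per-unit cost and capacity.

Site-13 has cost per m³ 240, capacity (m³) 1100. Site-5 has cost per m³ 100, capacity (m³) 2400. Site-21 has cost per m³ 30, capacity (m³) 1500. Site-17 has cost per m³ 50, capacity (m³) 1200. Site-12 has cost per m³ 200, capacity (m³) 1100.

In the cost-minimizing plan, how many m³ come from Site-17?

Cheapest first:
Site-21 (30): use full 1500 → 900 m³ to go.
Site-17 at 50: take 900 of its 1200 → requirement met.
Site-5, Site-12, Site-13: unused.

900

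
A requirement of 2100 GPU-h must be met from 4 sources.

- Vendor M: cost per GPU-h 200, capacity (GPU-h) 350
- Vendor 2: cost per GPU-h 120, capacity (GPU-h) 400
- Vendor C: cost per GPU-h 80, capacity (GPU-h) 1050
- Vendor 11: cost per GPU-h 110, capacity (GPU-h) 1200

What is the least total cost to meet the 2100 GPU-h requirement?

199500

Cheapest first:
Vendor C (80): use full 1050 → 1050 GPU-h to go.
Take 1050 from Vendor 11 at 110 to finish.
Vendor 2, Vendor M: unused.
Cost = 1050×80 + 1050×110 = 199500.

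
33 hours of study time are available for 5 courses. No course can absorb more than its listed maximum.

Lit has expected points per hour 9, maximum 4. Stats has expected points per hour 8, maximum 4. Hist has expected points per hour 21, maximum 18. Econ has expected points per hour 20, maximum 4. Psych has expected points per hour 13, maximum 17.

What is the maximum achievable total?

Order the courses by expected points per hour: Hist 21 > Econ 20 > Psych 13 > Lit 9 > Stats 8.
Hist takes 18 to reach its cap of 18 → 15 left.
Give Econ 4 to hit its cap of 4 → 11 left.
Psych: +11 (room for 17) → 11. Pool exhausted.
Total = 21×18 + 20×4 + 13×11 = 601.

601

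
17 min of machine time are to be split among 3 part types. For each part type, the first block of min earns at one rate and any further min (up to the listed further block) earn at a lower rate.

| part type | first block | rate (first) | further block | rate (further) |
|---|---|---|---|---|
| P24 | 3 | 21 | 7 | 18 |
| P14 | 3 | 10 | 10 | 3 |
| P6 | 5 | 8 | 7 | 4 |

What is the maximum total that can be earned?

Rank every tier by rate: P24/T1 21 > P24/T2 18 > P14/T1 10 > P6/T1 8 > P6/T2 4 > P14/T2 3.
Fill P24 T1 block (3 at 21) — 14 left.
P24 T2 at 18: fill all 7 — 7 left.
P14 T1 at 10: fill all 3 — 4 left.
P6 T1 at 8: only 4 left, fill 4.
Total = 21×3 + 18×7 + 10×3 + 8×4 = 251.

251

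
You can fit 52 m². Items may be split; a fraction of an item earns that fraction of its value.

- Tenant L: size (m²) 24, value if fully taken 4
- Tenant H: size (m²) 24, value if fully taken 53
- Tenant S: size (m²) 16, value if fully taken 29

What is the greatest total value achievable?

Rank by value-to-size ratio: Tenant H 53/24≈2.21, Tenant S 29/16≈1.81, Tenant L 4/24≈0.167.
Take all of Tenant H (24 m², value 53) ; 28 m² left.
Take all of Tenant S (16 m², value 29) ; 12 m² left.
Only 12 m² remain; take 12/24 of Tenant L for value 4×12/24 = 2.
Total value = 84.

84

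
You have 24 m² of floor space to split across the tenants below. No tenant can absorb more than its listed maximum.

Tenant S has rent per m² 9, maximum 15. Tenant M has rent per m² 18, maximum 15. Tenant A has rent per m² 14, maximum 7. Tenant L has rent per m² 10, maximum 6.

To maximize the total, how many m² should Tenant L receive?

2

Rank by rent per m²: Tenant M 18 > Tenant A 14 > Tenant L 10 > Tenant S 9.
Tenant M takes 15 to reach its cap of 15 ; 9 left.
Tenant A: +7 to 7 (cap) ; 2 left.
Tenant L has room for 6 but only 2 remain, so it gets 2.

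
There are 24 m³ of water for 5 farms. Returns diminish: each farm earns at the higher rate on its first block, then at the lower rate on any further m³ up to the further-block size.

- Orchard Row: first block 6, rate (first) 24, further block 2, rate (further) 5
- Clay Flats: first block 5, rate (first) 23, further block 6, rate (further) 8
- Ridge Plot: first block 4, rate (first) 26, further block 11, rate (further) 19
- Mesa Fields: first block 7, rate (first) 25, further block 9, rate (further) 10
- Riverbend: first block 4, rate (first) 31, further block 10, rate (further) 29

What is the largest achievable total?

668

Order all 10 blocks by rate: Riverbend/first 31 > Riverbend/second 29 > Ridge Plot/first 26 > Mesa Fields/first 25 > Orchard Row/first 24 > Clay Flats/first 23 > Ridge Plot/second 19 > Mesa Fields/second 10 > Clay Flats/second 8 > Orchard Row/second 5.
Riverbend first at 31: fill all 4 — 20 left.
Riverbend/second (29): +10 — 10 left.
Ridge Plot/first (26): +4 — 6 left.
Mesa Fields first at 25: only 6 left, fill 6.
Total = 31×4 + 29×10 + 26×4 + 25×6 = 668.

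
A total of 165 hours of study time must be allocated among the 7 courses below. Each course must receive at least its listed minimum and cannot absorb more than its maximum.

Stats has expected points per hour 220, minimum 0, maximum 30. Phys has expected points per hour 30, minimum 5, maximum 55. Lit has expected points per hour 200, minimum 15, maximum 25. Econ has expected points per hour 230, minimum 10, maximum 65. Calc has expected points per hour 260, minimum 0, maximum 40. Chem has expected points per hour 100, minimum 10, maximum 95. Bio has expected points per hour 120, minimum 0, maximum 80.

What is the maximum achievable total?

Meeting every minimum uses 0+5+15+10+0+10+0 = 40 hours, leaving 125.
Rank by expected points per hour: Calc 260 > Econ 230 > Stats 220 > Lit 200 > Bio 120 > Chem 100 > Phys 30.
Calc: +40 to 40 (cap) → 85 left.
Econ takes 55 more to reach its cap of 65 → 30 left.
Stats: +30 to 30 (cap) → 0 left.
Total = 220×30 + 30×5 + 200×15 + 230×65 + 260×40 + 100×10 = 36100.

36100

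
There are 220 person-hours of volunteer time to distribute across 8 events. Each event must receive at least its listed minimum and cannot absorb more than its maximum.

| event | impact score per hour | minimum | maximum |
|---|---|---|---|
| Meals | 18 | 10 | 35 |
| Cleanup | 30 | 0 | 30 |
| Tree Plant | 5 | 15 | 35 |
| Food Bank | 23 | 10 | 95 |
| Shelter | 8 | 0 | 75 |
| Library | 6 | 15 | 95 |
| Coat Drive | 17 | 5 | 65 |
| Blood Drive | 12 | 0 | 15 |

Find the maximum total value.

4390

Meeting every minimum uses 10+0+15+10+0+15+5+0 = 55 person-hours, leaving 165.
Order the events by impact score per hour: Cleanup 30 > Food Bank 23 > Meals 18 > Coat Drive 17 > Blood Drive 12 > Shelter 8 > Library 6 > Tree Plant 5.
Cleanup takes 30 more to reach its cap of 30 ; 135 left.
Food Bank takes 85 more to reach its cap of 95 ; 50 left.
Give Meals 25 more to hit its cap of 35 ; 25 left.
Coat Drive has room for 60 more but only 25 remain, so it gets 30.
Total = 18×35 + 30×30 + 5×15 + 23×95 + 6×15 + 17×30 = 4390.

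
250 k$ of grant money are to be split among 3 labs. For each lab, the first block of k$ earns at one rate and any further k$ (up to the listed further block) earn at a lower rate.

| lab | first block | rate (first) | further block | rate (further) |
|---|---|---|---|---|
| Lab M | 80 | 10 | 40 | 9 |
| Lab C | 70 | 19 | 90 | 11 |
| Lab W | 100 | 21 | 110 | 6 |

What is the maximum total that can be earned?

4310

Treat each block as its own option and order by rate: Lab W/first 21 > Lab C/first 19 > Lab C/second 11 > Lab M/first 10 > Lab M/second 9 > Lab W/second 6.
Fill Lab W first block (100 at 21) — 150 left.
Fill Lab C first block (70 at 19) — 80 left.
Lab C/second: +80 of 90 at 11; pool empty.
Total = 21×100 + 19×70 + 11×80 = 4310.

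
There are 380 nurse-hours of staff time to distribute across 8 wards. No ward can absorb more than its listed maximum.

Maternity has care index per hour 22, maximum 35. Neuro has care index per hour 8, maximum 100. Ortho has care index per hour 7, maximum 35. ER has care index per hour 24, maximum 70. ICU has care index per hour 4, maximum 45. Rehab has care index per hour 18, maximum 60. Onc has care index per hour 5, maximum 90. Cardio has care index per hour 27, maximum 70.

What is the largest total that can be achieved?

6515

Order the wards by care index per hour: Cardio 27 > ER 24 > Maternity 22 > Rehab 18 > Neuro 8 > Ortho 7 > Onc 5 > ICU 4.
Cardio: +70 to 70 (cap) ; 310 left.
Give ER 70 to hit its cap of 70 ; 240 left.
Maternity takes 35 to reach its cap of 35 ; 205 left.
Rehab takes 60 to reach its cap of 60 ; 145 left.
Neuro: +100 to 100 (cap) ; 45 left.
Ortho takes 35 to reach its cap of 35 ; 10 left.
Onc: +10 (room for 90) → 10. Pool exhausted.
Total = 22×35 + 8×100 + 7×35 + 24×70 + 18×60 + 5×10 + 27×70 = 6515.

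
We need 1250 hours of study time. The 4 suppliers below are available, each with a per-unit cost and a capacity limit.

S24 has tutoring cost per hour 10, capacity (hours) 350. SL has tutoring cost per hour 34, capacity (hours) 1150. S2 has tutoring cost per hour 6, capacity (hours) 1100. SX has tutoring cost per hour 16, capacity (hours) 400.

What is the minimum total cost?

Use suppliers in increasing cost order.
Take 1100 from S2 at 6 ; need 150 more.
S24 (10): take the remaining 150 ; done.
SX, SL: unused.
Cost = 1100×6 + 150×10 = 8100.

8100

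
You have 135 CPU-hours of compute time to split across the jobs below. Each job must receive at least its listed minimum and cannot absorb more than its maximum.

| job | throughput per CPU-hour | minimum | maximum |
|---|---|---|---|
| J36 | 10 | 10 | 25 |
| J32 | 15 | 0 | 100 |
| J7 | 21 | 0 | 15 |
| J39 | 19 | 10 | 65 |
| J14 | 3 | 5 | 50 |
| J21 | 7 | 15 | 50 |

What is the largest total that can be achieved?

Meeting every minimum uses 10+0+0+10+5+15 = 40 CPU-hours, leaving 95.
Highest throughput per CPU-hour first: J7 21 > J39 19 > J32 15 > J36 10 > J21 7 > J14 3.
J7: +15 to 15 (cap) — 80 left.
J39 takes 55 more to reach its cap of 65 — 25 left.
J32 has room for 100 more but only 25 remain, so it gets 25.
Total = 10×10 + 15×25 + 21×15 + 19×65 + 3×5 + 7×15 = 2145.

2145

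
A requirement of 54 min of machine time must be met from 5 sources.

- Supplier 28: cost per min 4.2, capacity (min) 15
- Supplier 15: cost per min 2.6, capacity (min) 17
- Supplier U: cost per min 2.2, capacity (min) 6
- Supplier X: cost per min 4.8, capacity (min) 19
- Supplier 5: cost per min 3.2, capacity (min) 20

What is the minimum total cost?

Fill from the cheapest source first.
Supplier U (2.2): use full 6 — 48 min to go.
Supplier 15 at 2.6: take all 17 min — 31 still needed.
Supplier 5 at 3.2: take all 20 min — 11 still needed.
Supplier 28 (4.2): take the remaining 11 — done.
Supplier X: unused.
Cost = 6×2.2 + 17×2.6 + 20×3.2 + 11×4.2 = 167.6.

167.6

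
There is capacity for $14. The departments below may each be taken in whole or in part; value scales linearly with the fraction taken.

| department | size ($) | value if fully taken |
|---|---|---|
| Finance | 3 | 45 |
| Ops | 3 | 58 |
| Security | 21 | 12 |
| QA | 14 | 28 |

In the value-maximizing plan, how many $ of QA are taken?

8

Sort by value density: Ops 58/3≈19.3, Finance 45/3≈15, QA 28/14≈2, Security 12/21≈0.571.
Ops: take in full, 3 $ for value 58 ; 11 left.
All 3 $ of Finance fit (value 45) ; 8 remain.
Fill the last 8 $ with part of QA: 8/14 of it earns 16.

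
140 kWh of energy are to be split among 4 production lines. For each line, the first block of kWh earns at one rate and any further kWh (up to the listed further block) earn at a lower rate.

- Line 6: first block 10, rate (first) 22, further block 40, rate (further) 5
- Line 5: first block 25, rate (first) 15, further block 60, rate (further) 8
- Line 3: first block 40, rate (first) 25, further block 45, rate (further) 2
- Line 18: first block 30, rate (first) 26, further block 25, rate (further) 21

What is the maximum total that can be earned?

2980

Treat each block as its own option and order by rate: Line 18/first 26 > Line 3/first 25 > Line 6/first 22 > Line 18/second 21 > Line 5/first 15 > Line 5/second 8 > Line 6/second 5 > Line 3/second 2.
Line 18/first (26): +30 → 110 left.
Line 3/first (25): +40 → 70 left.
Fill Line 6 first block (10 at 22) → 60 left.
Line 18 second at 21: fill all 25 → 35 left.
Line 5 first at 15: fill all 25 → 10 left.
10 remain; put them into Line 5 second at 8.
Total = 26×30 + 25×40 + 22×10 + 21×25 + 15×25 + 8×10 = 2980.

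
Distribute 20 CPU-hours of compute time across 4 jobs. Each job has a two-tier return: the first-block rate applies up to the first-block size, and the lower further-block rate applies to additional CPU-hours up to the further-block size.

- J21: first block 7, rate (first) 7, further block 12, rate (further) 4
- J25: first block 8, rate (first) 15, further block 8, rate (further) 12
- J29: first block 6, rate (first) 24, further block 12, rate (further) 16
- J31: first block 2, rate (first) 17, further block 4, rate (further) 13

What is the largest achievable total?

370

Rank every tier by rate: J29/T1 24 > J31/T1 17 > J29/T2 16 > J25/T1 15 > J31/T2 13 > J25/T2 12 > J21/T1 7 > J21/T2 4.
J29 T1 at 24: fill all 6 ; 14 left.
J31/T1 (17): +2 ; 12 left.
J29 T2 at 16: fill all 12 ; 0 left.
Total = 24×6 + 17×2 + 16×12 = 370.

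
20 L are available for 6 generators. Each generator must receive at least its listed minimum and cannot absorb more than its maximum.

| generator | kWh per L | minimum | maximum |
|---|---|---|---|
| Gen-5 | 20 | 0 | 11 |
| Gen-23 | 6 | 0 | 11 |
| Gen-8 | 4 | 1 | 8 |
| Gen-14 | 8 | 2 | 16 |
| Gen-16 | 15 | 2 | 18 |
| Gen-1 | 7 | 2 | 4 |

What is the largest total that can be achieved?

Meeting every minimum uses 0+0+1+2+2+2 = 7 L, leaving 13.
Rank by kWh per L: Gen-5 20 > Gen-16 15 > Gen-14 8 > Gen-1 7 > Gen-23 6 > Gen-8 4.
Give Gen-5 11 more to hit its cap of 11 → 2 left.
Gen-16: +2 (room for 16) → 4. Pool exhausted.
Total = 20×11 + 4×1 + 8×2 + 15×4 + 7×2 = 314.

314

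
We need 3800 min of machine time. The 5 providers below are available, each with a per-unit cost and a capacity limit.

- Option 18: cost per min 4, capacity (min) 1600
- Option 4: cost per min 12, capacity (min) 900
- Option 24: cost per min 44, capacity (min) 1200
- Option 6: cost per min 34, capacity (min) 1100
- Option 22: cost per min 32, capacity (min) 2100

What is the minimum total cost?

Use providers in increasing cost order.
Take 1600 from Option 18 at 4 — need 2200 more.
Option 4 at 12: take all 900 min — 1300 still needed.
Take 1300 from Option 22 at 32 to finish.
Option 6, Option 24: unused.
Cost = 1600×4 + 900×12 + 1300×32 = 58800.

58800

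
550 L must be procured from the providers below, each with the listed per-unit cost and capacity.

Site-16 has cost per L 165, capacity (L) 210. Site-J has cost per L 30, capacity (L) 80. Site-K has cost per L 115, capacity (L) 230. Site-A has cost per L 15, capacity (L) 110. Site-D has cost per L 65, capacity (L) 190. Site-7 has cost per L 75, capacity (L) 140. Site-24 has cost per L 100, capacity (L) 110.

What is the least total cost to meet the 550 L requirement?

Fill from the cheapest provider first.
Site-A (15): use full 110 ; 440 L to go.
Site-J (30): use full 80 ; 360 L to go.
Site-D (65): use full 190 ; 170 L to go.
Site-7 (75): use full 140 ; 30 L to go.
Take 30 from Site-24 at 100 to finish.
Site-K, Site-16: unused.
Cost = 110×15 + 80×30 + 190×65 + 140×75 + 30×100 = 29900.

29900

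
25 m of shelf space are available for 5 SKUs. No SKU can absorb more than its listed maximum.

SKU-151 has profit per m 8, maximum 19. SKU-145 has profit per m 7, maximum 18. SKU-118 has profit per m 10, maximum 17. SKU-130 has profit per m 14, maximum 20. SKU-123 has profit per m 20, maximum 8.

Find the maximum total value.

Rank by profit per m: SKU-123 20 > SKU-130 14 > SKU-118 10 > SKU-151 8 > SKU-145 7.
Give SKU-123 8 to hit its cap of 8 — 17 left.
SKU-130: +17 (room for 20) → 17. Pool exhausted.
Total = 14×17 + 20×8 = 398.

398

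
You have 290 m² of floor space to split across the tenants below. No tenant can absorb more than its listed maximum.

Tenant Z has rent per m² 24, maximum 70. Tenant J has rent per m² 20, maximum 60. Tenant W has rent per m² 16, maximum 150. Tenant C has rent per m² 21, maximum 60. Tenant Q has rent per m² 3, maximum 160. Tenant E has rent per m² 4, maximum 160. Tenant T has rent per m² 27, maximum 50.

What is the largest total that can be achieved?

6290

Highest rent per m² first: Tenant T 27 > Tenant Z 24 > Tenant C 21 > Tenant J 20 > Tenant W 16 > Tenant E 4 > Tenant Q 3.
Tenant T: +50 to 50 (cap) ; 240 left.
Tenant Z takes 70 to reach its cap of 70 ; 170 left.
Tenant C: +60 to 60 (cap) ; 110 left.
Tenant J takes 60 to reach its cap of 60 ; 50 left.
Tenant W has room for 150 but only 50 remain, so it gets 50.
Total = 24×70 + 20×60 + 16×50 + 21×60 + 27×50 = 6290.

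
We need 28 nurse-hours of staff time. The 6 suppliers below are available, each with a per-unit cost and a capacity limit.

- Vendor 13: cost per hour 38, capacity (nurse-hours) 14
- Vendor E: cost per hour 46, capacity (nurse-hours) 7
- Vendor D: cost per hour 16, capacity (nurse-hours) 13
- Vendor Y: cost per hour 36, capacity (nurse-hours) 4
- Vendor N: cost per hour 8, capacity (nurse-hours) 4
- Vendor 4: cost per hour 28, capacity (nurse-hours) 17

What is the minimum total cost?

548

Fill from the cheapest supplier first.
Vendor N at 8: take all 4 nurse-hours ; 24 still needed.
Take 13 from Vendor D at 16 ; need 11 more.
Vendor 4 (28): take the remaining 11 ; done.
Vendor Y, Vendor 13, Vendor E: unused.
Cost = 4×8 + 13×16 + 11×28 = 548.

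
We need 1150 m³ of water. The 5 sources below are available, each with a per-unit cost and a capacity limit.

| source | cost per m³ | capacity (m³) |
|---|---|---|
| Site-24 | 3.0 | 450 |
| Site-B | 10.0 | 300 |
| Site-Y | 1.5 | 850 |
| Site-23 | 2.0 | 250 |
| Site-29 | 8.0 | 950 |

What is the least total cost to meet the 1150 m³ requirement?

1925

Fill from the cheapest source first.
Take 850 from Site-Y at 1.5 → need 300 more.
Site-23 (2.0): use full 250 → 50 m³ to go.
Site-24 (3.0): take the remaining 50 → done.
Site-29, Site-B: unused.
Cost = 850×1.5 + 250×2.0 + 50×3.0 = 1925.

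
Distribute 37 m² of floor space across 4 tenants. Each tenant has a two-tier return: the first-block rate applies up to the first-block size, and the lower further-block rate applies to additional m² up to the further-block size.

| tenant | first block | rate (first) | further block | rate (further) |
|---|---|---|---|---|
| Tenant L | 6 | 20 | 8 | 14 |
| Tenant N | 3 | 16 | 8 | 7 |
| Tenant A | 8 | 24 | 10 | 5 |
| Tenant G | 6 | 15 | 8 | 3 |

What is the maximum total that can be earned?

Treat each block as its own option and order by rate: Tenant A/first 24 > Tenant L/first 20 > Tenant N/first 16 > Tenant G/first 15 > Tenant L/second 14 > Tenant N/second 7 > Tenant A/second 5 > Tenant G/second 3.
Fill Tenant A first block (8 at 24) ; 29 left.
Fill Tenant L first block (6 at 20) ; 23 left.
Tenant N first at 16: fill all 3 ; 20 left.
Tenant G/first (15): +6 ; 14 left.
Fill Tenant L second block (8 at 14) ; 6 left.
Tenant N second at 7: only 6 left, fill 6.
Total = 24×8 + 20×6 + 16×3 + 15×6 + 14×8 + 7×6 = 604.

604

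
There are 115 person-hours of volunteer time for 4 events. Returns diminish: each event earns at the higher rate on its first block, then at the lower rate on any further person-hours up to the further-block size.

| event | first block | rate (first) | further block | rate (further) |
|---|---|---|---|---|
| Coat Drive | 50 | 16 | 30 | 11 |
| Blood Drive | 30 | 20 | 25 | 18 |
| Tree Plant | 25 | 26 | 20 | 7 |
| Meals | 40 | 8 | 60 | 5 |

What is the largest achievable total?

Treat each block as its own option and order by rate: Tree Plant/T1 26 > Blood Drive/T1 20 > Blood Drive/T2 18 > Coat Drive/T1 16 > Coat Drive/T2 11 > Meals/T1 8 > Tree Plant/T2 7 > Meals/T2 5.
Tree Plant T1 at 26: fill all 25 — 90 left.
Fill Blood Drive T1 block (30 at 20) — 60 left.
Blood Drive T2 at 18: fill all 25 — 35 left.
Coat Drive T1 at 16: only 35 left, fill 35.
Total = 26×25 + 20×30 + 18×25 + 16×35 = 2260.

2260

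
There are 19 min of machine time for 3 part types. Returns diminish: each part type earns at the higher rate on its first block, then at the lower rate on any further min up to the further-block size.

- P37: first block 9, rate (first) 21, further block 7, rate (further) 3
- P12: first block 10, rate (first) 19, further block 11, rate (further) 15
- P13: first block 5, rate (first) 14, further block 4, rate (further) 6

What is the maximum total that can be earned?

Order all 6 blocks by rate: P37/first 21 > P12/first 19 > P12/second 15 > P13/first 14 > P13/second 6 > P37/second 3.
P37/first (21): +9 → 10 left.
Fill P12 first block (10 at 19) → 0 left.
Total = 21×9 + 19×10 = 379.

379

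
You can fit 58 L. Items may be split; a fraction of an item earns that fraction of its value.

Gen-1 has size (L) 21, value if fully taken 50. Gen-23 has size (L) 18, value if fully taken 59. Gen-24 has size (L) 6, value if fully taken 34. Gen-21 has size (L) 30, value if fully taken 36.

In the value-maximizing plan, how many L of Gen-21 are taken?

13

Best value per unit of size first: Gen-24 34/6≈5.67, Gen-23 59/18≈3.28, Gen-1 50/21≈2.38, Gen-21 36/30≈1.2.
Gen-24: take in full, 6 L for value 34 — 52 left.
All 18 L of Gen-23 fit (value 59) — 34 remain.
Take all of Gen-1 (21 L, value 50) — 13 L left.
Only 13 L remain; take 13/30 of Gen-21 for value 36×13/30 = 15.6.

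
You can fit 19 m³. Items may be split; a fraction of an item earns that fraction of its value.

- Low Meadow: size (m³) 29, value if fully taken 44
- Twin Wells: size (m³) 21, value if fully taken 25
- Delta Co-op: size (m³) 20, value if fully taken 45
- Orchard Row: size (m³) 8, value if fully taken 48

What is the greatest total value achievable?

Rank by value-to-size ratio: Orchard Row 48/8≈6, Delta Co-op 45/20≈2.25, Low Meadow 44/29≈1.52, Twin Wells 25/21≈1.19.
All 8 m³ of Orchard Row fit (value 48) — 11 remain.
Only 11 m³ remain; take 11/20 of Delta Co-op for value 45×11/20 = 24.75.
Total value = 72.75.

72.75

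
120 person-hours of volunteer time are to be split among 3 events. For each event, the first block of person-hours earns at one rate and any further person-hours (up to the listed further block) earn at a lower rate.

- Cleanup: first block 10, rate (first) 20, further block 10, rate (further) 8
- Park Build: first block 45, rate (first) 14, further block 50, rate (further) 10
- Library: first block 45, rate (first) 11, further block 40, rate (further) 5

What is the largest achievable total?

1525

Treat each block as its own option and order by rate: Cleanup/tier1 20 > Park Build/tier1 14 > Library/tier1 11 > Park Build/tier2 10 > Cleanup/tier2 8 > Library/tier2 5.
Cleanup/tier1 (20): +10 — 110 left.
Park Build/tier1 (14): +45 — 65 left.
Fill Library tier1 block (45 at 11) — 20 left.
Park Build tier2 at 10: only 20 left, fill 20.
Total = 20×10 + 14×45 + 11×45 + 10×20 = 1525.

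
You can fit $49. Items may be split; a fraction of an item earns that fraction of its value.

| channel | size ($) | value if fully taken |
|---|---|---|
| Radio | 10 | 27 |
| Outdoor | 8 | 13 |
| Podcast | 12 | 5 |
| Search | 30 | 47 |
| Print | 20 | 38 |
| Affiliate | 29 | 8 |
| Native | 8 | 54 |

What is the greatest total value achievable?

136.7

Best value per unit of size first: Native 54/8≈6.75, Radio 27/10≈2.7, Print 38/20≈1.9, Outdoor 13/8≈1.62, Search 47/30≈1.57, Podcast 5/12≈0.417, Affiliate 8/29≈0.276.
Take all of Native (8 $, value 54) → 41 $ left.
Radio: take in full, 10 $ for value 27 → 31 left.
Take all of Print (20 $, value 38) → 11 $ left.
Outdoor: take in full, 8 $ for value 13 → 3 left.
Fill the last 3 $ with part of Search: 3/30 of it earns 4.7.
Total value = 136.7.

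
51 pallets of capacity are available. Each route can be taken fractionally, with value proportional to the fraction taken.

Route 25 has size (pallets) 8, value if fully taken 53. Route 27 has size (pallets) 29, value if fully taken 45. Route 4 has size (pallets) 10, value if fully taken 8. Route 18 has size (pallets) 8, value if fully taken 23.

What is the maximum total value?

125.8

Rank by value-to-size ratio: Route 25 53/8≈6.62, Route 18 23/8≈2.88, Route 27 45/29≈1.55, Route 4 8/10≈0.8.
Take all of Route 25 (8 pallets, value 53) → 43 pallets left.
Take all of Route 18 (8 pallets, value 23) → 35 pallets left.
Route 27: take in full, 29 pallets for value 45 → 6 left.
Fill the last 6 pallets with part of Route 4: 6/10 of it earns 4.8.
Total value = 125.8.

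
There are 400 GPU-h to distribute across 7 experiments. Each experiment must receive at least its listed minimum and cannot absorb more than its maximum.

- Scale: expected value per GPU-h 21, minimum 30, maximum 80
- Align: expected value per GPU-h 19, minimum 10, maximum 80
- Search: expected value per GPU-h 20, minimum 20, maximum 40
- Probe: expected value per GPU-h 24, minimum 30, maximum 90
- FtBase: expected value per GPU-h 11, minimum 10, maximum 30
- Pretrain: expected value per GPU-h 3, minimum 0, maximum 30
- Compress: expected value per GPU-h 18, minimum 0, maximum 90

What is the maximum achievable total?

8000

Meeting every minimum uses 30+10+20+30+10+0+0 = 100 GPU-h, leaving 300.
Rank by expected value per GPU-h: Probe 24 > Scale 21 > Search 20 > Align 19 > Compress 18 > FtBase 11 > Pretrain 3.
Probe takes 60 more to reach its cap of 90 → 240 left.
Scale: +50 to 80 (cap) → 190 left.
Search: +20 to 40 (cap) → 170 left.
Give Align 70 more to hit its cap of 80 → 100 left.
Give Compress 90 more to hit its cap of 90 → 10 left.
Only 10 left; FtBase takes them to reach 20.
Total = 21×80 + 19×80 + 20×40 + 24×90 + 11×20 + 18×90 = 8000.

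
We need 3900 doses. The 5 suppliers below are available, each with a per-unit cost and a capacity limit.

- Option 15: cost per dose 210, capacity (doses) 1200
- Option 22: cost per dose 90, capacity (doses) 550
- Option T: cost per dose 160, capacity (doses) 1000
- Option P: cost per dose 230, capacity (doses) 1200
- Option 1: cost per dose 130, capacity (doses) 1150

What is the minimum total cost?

Fill from the cheapest supplier first.
Option 22 (90): use full 550 → 3350 doses to go.
Take 1150 from Option 1 at 130 → need 2200 more.
Option T at 160: take all 1000 doses → 1200 still needed.
Option 15 at 210: take all 1200 doses → 0 still needed.
Option P: unused.
Cost = 550×90 + 1150×130 + 1000×160 + 1200×210 = 611000.

611000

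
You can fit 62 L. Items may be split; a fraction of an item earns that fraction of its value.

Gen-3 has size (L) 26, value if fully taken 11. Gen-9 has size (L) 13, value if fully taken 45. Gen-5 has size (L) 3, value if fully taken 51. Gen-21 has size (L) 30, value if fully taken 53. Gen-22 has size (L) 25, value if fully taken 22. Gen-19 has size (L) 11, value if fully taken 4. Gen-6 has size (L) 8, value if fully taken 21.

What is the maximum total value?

Sort by value density: Gen-5 51/3≈17, Gen-9 45/13≈3.46, Gen-6 21/8≈2.62, Gen-21 53/30≈1.77, Gen-22 22/25≈0.88, Gen-3 11/26≈0.423, Gen-19 4/11≈0.364.
Gen-5: take in full, 3 L for value 51 ; 59 left.
Take all of Gen-9 (13 L, value 45) ; 46 L left.
Gen-6: take in full, 8 L for value 21 ; 38 left.
Take all of Gen-21 (30 L, value 53) ; 8 L left.
Only 8 L remain; take 8/25 of Gen-22 for value 22×8/25 = 7.04.
Total value = 177.04.

177.04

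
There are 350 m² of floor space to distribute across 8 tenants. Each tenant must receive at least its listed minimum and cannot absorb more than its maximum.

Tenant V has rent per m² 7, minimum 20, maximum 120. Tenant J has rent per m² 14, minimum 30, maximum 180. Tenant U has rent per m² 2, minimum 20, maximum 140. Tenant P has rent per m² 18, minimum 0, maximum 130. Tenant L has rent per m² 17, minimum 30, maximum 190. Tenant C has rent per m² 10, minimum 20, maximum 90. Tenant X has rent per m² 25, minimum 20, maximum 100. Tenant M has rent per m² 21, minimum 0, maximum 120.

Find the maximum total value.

Meeting every minimum uses 20+30+20+0+30+20+20+0 = 140 m², leaving 210.
Order the tenants by rent per m²: Tenant X 25 > Tenant M 21 > Tenant P 18 > Tenant L 17 > Tenant J 14 > Tenant C 10 > Tenant V 7 > Tenant U 2.
Give Tenant X 80 more to hit its cap of 100 ; 130 left.
Tenant M: +120 to 120 (cap) ; 10 left.
Tenant P has room for 130 more but only 10 remain, so it gets 10.
Total = 7×20 + 14×30 + 2×20 + 18×10 + 17×30 + 10×20 + 25×100 + 21×120 = 6510.

6510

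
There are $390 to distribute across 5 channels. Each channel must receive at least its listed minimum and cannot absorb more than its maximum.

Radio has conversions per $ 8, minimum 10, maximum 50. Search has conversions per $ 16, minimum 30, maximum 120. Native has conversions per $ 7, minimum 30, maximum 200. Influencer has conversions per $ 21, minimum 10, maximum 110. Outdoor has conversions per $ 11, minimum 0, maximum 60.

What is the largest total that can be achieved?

5640

Meeting every minimum uses 10+30+30+10+0 = 80 $, leaving 310.
Highest conversions per $ first: Influencer 21 > Search 16 > Outdoor 11 > Radio 8 > Native 7.
Give Influencer 100 more to hit its cap of 110 → 210 left.
Search takes 90 more to reach its cap of 120 → 120 left.
Outdoor: +60 to 60 (cap) → 60 left.
Radio: +40 to 50 (cap) → 20 left.
Only 20 left; Native takes them to reach 50.
Total = 8×50 + 16×120 + 7×50 + 21×110 + 11×60 = 5640.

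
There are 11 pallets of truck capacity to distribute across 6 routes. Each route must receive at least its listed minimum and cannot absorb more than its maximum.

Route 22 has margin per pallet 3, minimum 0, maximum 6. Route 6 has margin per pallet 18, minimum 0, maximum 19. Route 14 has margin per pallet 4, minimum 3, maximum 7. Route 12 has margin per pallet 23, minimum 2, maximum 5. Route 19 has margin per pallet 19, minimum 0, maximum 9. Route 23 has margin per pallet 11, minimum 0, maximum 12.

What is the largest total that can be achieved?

184

Meeting every minimum uses 0+0+3+2+0+0 = 5 pallets, leaving 6.
Highest margin per pallet first: Route 12 23 > Route 19 19 > Route 6 18 > Route 23 11 > Route 14 4 > Route 22 3.
Route 12: +3 to 5 (cap) — 3 left.
Only 3 left; Route 19 takes them to reach 3.
Total = 4×3 + 23×5 + 19×3 = 184.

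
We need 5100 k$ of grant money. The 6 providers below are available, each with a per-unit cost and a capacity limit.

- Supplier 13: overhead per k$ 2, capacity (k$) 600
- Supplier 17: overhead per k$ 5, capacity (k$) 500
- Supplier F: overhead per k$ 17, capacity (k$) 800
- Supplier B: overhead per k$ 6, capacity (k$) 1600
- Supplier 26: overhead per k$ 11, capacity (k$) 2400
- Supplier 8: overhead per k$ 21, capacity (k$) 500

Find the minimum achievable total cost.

Cheapest first:
Supplier 13 (2): use full 600 ; 4500 k$ to go.
Supplier 17 at 5: take all 500 k$ ; 4000 still needed.
Supplier B at 6: take all 1600 k$ ; 2400 still needed.
Supplier 26 at 11: take all 2400 k$ ; 0 still needed.
Supplier F, Supplier 8: unused.
Cost = 600×2 + 500×5 + 1600×6 + 2400×11 = 39700.

39700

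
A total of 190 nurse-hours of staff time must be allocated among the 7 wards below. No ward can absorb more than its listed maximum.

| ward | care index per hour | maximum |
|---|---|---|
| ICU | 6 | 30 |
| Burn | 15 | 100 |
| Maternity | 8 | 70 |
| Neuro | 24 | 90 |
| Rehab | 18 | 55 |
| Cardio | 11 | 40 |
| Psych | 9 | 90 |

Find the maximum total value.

3825

Order the wards by care index per hour: Neuro 24 > Rehab 18 > Burn 15 > Cardio 11 > Psych 9 > Maternity 8 > ICU 6.
Give Neuro 90 to hit its cap of 90 — 100 left.
Rehab takes 55 to reach its cap of 55 — 45 left.
Burn: +45 (room for 100) → 45. Pool exhausted.
Total = 15×45 + 24×90 + 18×55 = 3825.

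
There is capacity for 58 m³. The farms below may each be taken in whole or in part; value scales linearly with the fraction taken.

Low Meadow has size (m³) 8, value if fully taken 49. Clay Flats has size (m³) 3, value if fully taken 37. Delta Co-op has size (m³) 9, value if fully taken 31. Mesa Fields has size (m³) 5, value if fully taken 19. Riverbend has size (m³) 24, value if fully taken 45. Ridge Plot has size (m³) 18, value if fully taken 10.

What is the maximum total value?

Sort by value density: Clay Flats 37/3≈12.3, Low Meadow 49/8≈6.12, Mesa Fields 19/5≈3.8, Delta Co-op 31/9≈3.44, Riverbend 45/24≈1.88, Ridge Plot 10/18≈0.556.
Take all of Clay Flats (3 m³, value 37) → 55 m³ left.
Take all of Low Meadow (8 m³, value 49) → 47 m³ left.
All 5 m³ of Mesa Fields fit (value 19) → 42 remain.
Delta Co-op: take in full, 9 m³ for value 31 → 33 left.
Take all of Riverbend (24 m³, value 45) → 9 m³ left.
Only 9 m³ remain; take 9/18 of Ridge Plot for value 10×9/18 = 5.
Total value = 186.

186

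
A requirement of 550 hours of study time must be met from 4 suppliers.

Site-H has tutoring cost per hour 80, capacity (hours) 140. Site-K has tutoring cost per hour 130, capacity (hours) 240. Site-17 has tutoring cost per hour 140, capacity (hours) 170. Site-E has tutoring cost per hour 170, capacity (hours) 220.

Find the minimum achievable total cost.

Cheapest first:
Site-H at 80: take all 140 hours → 410 still needed.
Site-K (130): use full 240 → 170 hours to go.
Take 170 from Site-17 at 140 → need 0 more.
Site-E: unused.
Cost = 140×80 + 240×130 + 170×140 = 66200.

66200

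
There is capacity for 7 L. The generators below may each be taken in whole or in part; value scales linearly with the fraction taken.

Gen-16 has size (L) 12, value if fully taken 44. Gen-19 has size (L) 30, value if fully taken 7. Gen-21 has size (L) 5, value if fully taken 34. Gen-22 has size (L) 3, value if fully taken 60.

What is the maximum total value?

87.2

Sort by value density: Gen-22 60/3≈20, Gen-21 34/5≈6.8, Gen-16 44/12≈3.67, Gen-19 7/30≈0.233.
All 3 L of Gen-22 fit (value 60) — 4 remain.
Fill the last 4 L with part of Gen-21: 4/5 of it earns 27.2.
Total value = 87.2.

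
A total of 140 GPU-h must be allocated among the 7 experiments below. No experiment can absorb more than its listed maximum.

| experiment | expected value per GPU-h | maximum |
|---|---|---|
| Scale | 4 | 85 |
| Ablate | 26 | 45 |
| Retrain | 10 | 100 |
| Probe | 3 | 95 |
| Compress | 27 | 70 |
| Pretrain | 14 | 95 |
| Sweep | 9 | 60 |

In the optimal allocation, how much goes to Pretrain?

Highest expected value per GPU-h first: Compress 27 > Ablate 26 > Pretrain 14 > Retrain 10 > Sweep 9 > Scale 4 > Probe 3.
Compress: +70 to 70 (cap) → 70 left.
Give Ablate 45 to hit its cap of 45 → 25 left.
Pretrain has room for 95 but only 25 remain, so it gets 25.

25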